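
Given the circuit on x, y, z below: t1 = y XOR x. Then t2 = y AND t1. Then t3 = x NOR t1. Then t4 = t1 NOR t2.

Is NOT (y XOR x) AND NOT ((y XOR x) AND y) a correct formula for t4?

Yes

t1 = y XOR x
t2 = y AND t1 = y AND (y XOR x)
t4 = t1 NOR t2 = (y XOR x) NOR (y AND (y XOR x))
At x=0, y=1, z=0: circuit gives 0, formula gives 0.
At x=0, y=0, z=0: circuit gives 1, formula gives 1.
Agrees on all 8 inputs.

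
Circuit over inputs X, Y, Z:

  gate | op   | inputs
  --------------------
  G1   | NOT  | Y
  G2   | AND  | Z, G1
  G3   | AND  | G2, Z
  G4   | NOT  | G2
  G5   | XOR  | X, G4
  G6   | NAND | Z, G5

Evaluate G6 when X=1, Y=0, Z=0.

G1 = NOT 0 = 1
G2 = 0 AND 1 = 0
G4 = NOT 0 = 1
G5 = 1 XOR 1 = 0
G6 = 0 NAND 0 = 1

1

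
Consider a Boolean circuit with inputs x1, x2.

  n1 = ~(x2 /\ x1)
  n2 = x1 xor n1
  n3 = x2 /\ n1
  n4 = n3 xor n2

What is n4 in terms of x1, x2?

n1 = ~(x2 /\ x1)
n2 = x1 xor n1 = x1 xor (~(x2 /\ x1))
n3 = x2 /\ n1 = x2 /\ (~(x2 /\ x1))
n4 = n3 xor n2 = (x2 /\ (~(x2 /\ x1))) xor (x1 xor (~(x2 /\ x1)))

(x2 /\ (~(x2 /\ x1))) xor (x1 xor (~(x2 /\ x1)))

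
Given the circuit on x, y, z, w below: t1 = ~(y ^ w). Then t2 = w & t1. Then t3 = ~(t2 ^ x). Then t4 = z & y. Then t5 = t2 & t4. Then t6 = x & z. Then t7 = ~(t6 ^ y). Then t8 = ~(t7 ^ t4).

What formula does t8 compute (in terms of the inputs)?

~((~((x & z) ^ y)) ^ (z & y))

t4 = z & y
t6 = x & z
t7 = ~(t6 ^ y) = ~((x & z) ^ y)
t8 = ~(t7 ^ t4) = ~((~((x & z) ^ y)) ^ (z & y))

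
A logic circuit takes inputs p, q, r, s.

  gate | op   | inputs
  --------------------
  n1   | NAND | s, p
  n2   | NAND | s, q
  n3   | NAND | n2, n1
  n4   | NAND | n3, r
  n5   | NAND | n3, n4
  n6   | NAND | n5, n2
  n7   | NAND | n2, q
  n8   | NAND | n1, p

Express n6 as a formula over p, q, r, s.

n1 = s NAND p
n2 = s NAND q
n3 = n2 NAND n1 = (s NAND q) NAND (s NAND p)
n4 = n3 NAND r = ((s NAND q) NAND (s NAND p)) NAND r
n5 = n3 NAND n4 = ((s NAND q) NAND (s NAND p)) NAND (((s NAND q) NAND (s NAND p)) NAND r)
n6 = n5 NAND n2 = (((s NAND q) NAND (s NAND p)) NAND (((s NAND q) NAND (s NAND p)) NAND r)) NAND (s NAND q)

(((s NAND q) NAND (s NAND p)) NAND (((s NAND q) NAND (s NAND p)) NAND r)) NAND (s NAND q)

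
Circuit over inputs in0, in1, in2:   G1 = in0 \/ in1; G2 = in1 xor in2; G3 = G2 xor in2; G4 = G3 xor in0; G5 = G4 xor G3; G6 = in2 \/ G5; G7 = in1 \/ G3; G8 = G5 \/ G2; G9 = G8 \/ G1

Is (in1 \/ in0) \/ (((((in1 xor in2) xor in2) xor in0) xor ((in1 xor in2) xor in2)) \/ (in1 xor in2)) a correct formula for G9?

G1 = in0 \/ in1
G2 = in1 xor in2
G3 = G2 xor in2 = (in1 xor in2) xor in2
G4 = G3 xor in0 = ((in1 xor in2) xor in2) xor in0
G5 = G4 xor G3 = (((in1 xor in2) xor in2) xor in0) xor ((in1 xor in2) xor in2)
G8 = G5 \/ G2 = ((((in1 xor in2) xor in2) xor in0) xor ((in1 xor in2) xor in2)) \/ (in1 xor in2)
G9 = G8 \/ G1 = (((((in1 xor in2) xor in2) xor in0) xor ((in1 xor in2) xor in2)) \/ (in1 xor in2)) \/ (in0 \/ in1)
At in0=0, in1=0, in2=0: circuit gives 0, formula gives 0.
At in0=0, in1=0, in2=1: circuit gives 1, formula gives 1.
Agrees on all 8 inputs.

Yes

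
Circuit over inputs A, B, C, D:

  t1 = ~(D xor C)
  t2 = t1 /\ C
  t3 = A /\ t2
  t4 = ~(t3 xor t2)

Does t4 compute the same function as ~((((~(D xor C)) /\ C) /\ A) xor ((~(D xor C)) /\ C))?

Yes

t1 = ~(D xor C)
t2 = t1 /\ C = (~(D xor C)) /\ C
t3 = A /\ t2 = A /\ ((~(D xor C)) /\ C)
t4 = ~(t3 xor t2) = ~((A /\ ((~(D xor C)) /\ C)) xor ((~(D xor C)) /\ C))
At A=0, B=0, C=1, D=1: circuit gives 0, formula gives 0.
At A=0, B=0, C=0, D=0: circuit gives 1, formula gives 1.
Agrees on all 16 inputs.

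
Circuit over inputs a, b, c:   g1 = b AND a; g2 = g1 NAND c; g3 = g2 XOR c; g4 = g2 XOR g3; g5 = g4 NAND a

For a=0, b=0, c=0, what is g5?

g1 = 0 AND 0 = 0
g2 = 0 NAND 0 = 1
g3 = 1 XOR 0 = 1
g4 = 1 XOR 1 = 0
g5 = 0 NAND 0 = 1

1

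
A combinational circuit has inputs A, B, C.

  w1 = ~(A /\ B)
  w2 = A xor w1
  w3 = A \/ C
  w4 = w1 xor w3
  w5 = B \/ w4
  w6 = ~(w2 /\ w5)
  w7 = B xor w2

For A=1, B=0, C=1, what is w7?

0

w1 = ~(1 /\ 0) = 1
w2 = 1 xor 1 = 0
w7 = 0 xor 0 = 0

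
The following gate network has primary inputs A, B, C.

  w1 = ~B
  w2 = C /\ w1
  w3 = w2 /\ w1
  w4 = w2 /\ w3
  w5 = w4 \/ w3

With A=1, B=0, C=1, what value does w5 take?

1

w1 = ~0 = 1
w2 = 1 /\ 1 = 1
w3 = 1 /\ 1 = 1
w4 = 1 /\ 1 = 1
w5 = 1 \/ 1 = 1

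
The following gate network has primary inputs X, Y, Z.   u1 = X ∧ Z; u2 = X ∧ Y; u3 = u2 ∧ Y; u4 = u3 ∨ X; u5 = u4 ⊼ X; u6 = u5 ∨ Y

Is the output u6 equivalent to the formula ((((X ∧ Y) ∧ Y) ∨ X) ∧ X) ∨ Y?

No

u2 = X ∧ Y
u3 = u2 ∧ Y = (X ∧ Y) ∧ Y
u4 = u3 ∨ X = ((X ∧ Y) ∧ Y) ∨ X
u5 = u4 ⊼ X = (((X ∧ Y) ∧ Y) ∨ X) ⊼ X
u6 = u5 ∨ Y = ((((X ∧ Y) ∧ Y) ∨ X) ⊼ X) ∨ Y
At X=0, Y=0, Z=0: circuit gives 1, formula gives 0.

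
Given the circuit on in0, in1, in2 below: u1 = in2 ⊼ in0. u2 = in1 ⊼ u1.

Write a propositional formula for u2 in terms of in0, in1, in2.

u1 = in2 ⊼ in0
u2 = in1 ⊼ u1 = in1 ⊼ (in2 ⊼ in0)

in1 ⊼ (in2 ⊼ in0)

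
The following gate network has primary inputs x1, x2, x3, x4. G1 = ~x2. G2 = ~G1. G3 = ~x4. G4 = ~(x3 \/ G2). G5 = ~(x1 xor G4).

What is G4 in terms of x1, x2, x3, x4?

G1 = ~x2
G2 = ~G1 = ~~x2
G4 = ~(x3 \/ G2) = ~(x3 \/ ~~x2)

~(x3 \/ ~~x2)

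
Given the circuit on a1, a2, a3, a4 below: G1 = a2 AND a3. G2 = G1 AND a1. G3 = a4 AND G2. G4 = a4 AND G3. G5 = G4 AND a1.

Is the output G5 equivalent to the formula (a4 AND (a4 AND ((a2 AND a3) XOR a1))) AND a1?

G1 = a2 AND a3
G2 = G1 AND a1 = (a2 AND a3) AND a1
G3 = a4 AND G2 = a4 AND ((a2 AND a3) AND a1)
G4 = a4 AND G3 = a4 AND (a4 AND ((a2 AND a3) AND a1))
G5 = G4 AND a1 = (a4 AND (a4 AND ((a2 AND a3) AND a1))) AND a1
At a1=1, a2=0, a3=0, a4=1: circuit gives 0, formula gives 1.

No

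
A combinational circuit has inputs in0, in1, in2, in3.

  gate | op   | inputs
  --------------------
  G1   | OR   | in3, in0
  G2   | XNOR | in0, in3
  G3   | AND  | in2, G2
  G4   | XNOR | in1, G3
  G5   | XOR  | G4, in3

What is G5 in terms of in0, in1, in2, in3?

G2 = in0 XNOR in3
G3 = in2 AND G2 = in2 AND (in0 XNOR in3)
G4 = in1 XNOR G3 = in1 XNOR (in2 AND (in0 XNOR in3))
G5 = G4 XOR in3 = (in1 XNOR (in2 AND (in0 XNOR in3))) XOR in3

(in1 XNOR (in2 AND (in0 XNOR in3))) XOR in3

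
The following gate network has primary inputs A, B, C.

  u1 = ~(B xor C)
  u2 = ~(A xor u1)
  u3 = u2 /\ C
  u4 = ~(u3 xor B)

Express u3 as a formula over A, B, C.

(~(A xor (~(B xor C)))) /\ C

u1 = ~(B xor C)
u2 = ~(A xor u1) = ~(A xor (~(B xor C)))
u3 = u2 /\ C = (~(A xor (~(B xor C)))) /\ C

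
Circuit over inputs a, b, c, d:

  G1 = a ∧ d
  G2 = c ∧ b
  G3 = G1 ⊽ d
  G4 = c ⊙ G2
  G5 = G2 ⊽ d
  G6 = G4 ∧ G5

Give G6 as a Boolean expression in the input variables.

G2 = c ∧ b
G4 = c ⊙ G2 = c ⊙ (c ∧ b)
G5 = G2 ⊽ d = (c ∧ b) ⊽ d
G6 = G4 ∧ G5 = (c ⊙ (c ∧ b)) ∧ ((c ∧ b) ⊽ d)

(c ⊙ (c ∧ b)) ∧ ((c ∧ b) ⊽ d)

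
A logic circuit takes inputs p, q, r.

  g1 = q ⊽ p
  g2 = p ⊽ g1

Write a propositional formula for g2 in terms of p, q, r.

g1 = q ⊽ p
g2 = p ⊽ g1 = p ⊽ (q ⊽ p)

p ⊽ (q ⊽ p)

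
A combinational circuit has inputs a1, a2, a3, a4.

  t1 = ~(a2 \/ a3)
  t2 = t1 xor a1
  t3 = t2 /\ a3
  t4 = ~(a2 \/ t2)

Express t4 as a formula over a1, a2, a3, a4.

t1 = ~(a2 \/ a3)
t2 = t1 xor a1 = (~(a2 \/ a3)) xor a1
t4 = ~(a2 \/ t2) = ~(a2 \/ ((~(a2 \/ a3)) xor a1))

~(a2 \/ ((~(a2 \/ a3)) xor a1))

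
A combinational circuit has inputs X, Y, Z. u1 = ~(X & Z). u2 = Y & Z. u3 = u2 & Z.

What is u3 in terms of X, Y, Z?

u2 = Y & Z
u3 = u2 & Z = (Y & Z) & Z

(Y & Z) & Z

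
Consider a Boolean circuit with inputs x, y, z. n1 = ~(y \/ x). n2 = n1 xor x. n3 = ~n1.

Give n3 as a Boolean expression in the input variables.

n1 = ~(y \/ x)
n3 = ~n1 = ~(~(y \/ x))

~(~(y \/ x))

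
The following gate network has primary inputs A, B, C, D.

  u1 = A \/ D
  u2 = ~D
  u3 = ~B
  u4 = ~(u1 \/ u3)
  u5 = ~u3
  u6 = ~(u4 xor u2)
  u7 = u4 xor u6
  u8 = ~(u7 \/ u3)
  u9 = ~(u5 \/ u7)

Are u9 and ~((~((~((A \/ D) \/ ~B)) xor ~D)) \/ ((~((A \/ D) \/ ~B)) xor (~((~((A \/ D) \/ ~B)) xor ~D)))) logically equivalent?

u1 = A \/ D
u2 = ~D
u3 = ~B
u4 = ~(u1 \/ u3) = ~((A \/ D) \/ ~B)
u5 = ~u3 = ~~B
u6 = ~(u4 xor u2) = ~((~((A \/ D) \/ ~B)) xor ~D)
u7 = u4 xor u6 = (~((A \/ D) \/ ~B)) xor (~((~((A \/ D) \/ ~B)) xor ~D))
u9 = ~(u5 \/ u7) = ~(~~B \/ ((~((A \/ D) \/ ~B)) xor (~((~((A \/ D) \/ ~B)) xor ~D))))
At A=1, B=1, C=0, D=0: circuit gives 0, formula gives 1.

No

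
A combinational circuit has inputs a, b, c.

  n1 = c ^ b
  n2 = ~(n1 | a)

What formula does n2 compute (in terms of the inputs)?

n1 = c ^ b
n2 = ~(n1 | a) = ~((c ^ b) | a)

~((c ^ b) | a)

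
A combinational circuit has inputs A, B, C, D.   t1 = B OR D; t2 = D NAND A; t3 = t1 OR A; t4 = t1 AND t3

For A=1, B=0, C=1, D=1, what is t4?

1

t1 = 0 OR 1 = 1
t3 = 1 OR 1 = 1
t4 = 1 AND 1 = 1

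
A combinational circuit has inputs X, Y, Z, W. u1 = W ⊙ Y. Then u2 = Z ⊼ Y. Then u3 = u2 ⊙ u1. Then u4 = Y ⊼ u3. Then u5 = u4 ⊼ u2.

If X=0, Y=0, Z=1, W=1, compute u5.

0

u1 = 1 ⊙ 0 = 0
u2 = 1 ⊼ 0 = 1
u3 = 1 ⊙ 0 = 0
u4 = 0 ⊼ 0 = 1
u5 = 1 ⊼ 1 = 0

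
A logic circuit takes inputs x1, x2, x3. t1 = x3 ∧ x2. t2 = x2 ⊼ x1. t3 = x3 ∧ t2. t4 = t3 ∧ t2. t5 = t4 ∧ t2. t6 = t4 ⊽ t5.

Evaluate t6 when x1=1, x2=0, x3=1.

t2 = 0 ⊼ 1 = 1
t3 = 1 ∧ 1 = 1
t4 = 1 ∧ 1 = 1
t5 = 1 ∧ 1 = 1
t6 = 1 ⊽ 1 = 0

0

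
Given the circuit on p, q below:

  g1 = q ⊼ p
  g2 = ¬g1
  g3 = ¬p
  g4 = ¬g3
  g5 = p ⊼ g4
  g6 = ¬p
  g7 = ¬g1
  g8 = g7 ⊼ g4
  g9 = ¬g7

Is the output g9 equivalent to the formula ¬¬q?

No

g1 = q ⊼ p
g7 = ¬g1 = ¬(q ⊼ p)
g9 = ¬g7 = ¬¬(q ⊼ p)
At p=0, q=0: circuit gives 1, formula gives 0.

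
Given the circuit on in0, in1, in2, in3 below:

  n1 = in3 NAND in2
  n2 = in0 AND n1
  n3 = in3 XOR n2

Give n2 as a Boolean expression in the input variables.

in0 AND (in3 NAND in2)

n1 = in3 NAND in2
n2 = in0 AND n1 = in0 AND (in3 NAND in2)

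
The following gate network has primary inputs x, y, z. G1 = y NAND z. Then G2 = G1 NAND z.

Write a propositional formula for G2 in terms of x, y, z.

G1 = y NAND z
G2 = G1 NAND z = (y NAND z) NAND z

(y NAND z) NAND z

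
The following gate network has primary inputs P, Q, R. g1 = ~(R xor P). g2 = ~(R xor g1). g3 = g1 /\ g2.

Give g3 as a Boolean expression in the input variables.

(~(R xor P)) /\ (~(R xor (~(R xor P))))

g1 = ~(R xor P)
g2 = ~(R xor g1) = ~(R xor (~(R xor P)))
g3 = g1 /\ g2 = (~(R xor P)) /\ (~(R xor (~(R xor P))))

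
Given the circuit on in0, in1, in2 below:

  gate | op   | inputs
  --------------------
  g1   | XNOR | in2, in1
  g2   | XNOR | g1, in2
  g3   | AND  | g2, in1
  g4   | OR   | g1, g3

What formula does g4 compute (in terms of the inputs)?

g1 = in2 XNOR in1
g2 = g1 XNOR in2 = (in2 XNOR in1) XNOR in2
g3 = g2 AND in1 = ((in2 XNOR in1) XNOR in2) AND in1
g4 = g1 OR g3 = (in2 XNOR in1) OR (((in2 XNOR in1) XNOR in2) AND in1)

(in2 XNOR in1) OR (((in2 XNOR in1) XNOR in2) AND in1)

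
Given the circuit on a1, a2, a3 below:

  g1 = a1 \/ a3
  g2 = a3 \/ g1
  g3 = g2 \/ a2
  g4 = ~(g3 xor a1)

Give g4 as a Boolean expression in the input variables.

g1 = a1 \/ a3
g2 = a3 \/ g1 = a3 \/ (a1 \/ a3)
g3 = g2 \/ a2 = (a3 \/ (a1 \/ a3)) \/ a2
g4 = ~(g3 xor a1) = ~(((a3 \/ (a1 \/ a3)) \/ a2) xor a1)

~(((a3 \/ (a1 \/ a3)) \/ a2) xor a1)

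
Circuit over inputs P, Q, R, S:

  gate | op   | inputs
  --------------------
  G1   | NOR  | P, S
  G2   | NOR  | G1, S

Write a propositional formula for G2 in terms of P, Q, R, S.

G1 = P NOR S
G2 = G1 NOR S = (P NOR S) NOR S

(P NOR S) NOR S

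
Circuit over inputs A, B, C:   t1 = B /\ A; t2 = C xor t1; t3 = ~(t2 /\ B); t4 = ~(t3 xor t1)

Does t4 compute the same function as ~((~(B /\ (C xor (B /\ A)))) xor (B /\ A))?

Yes

t1 = B /\ A
t2 = C xor t1 = C xor (B /\ A)
t3 = ~(t2 /\ B) = ~((C xor (B /\ A)) /\ B)
t4 = ~(t3 xor t1) = ~((~((C xor (B /\ A)) /\ B)) xor (B /\ A))
At A=0, B=0, C=0: circuit gives 0, formula gives 0.
At A=0, B=1, C=1: circuit gives 1, formula gives 1.
Agrees on all 8 inputs.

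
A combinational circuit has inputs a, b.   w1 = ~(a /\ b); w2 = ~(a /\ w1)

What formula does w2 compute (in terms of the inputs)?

~(a /\ (~(a /\ b)))

w1 = ~(a /\ b)
w2 = ~(a /\ w1) = ~(a /\ (~(a /\ b)))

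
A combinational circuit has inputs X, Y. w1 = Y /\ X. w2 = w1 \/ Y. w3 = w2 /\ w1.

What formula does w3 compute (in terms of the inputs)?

((Y /\ X) \/ Y) /\ (Y /\ X)

w1 = Y /\ X
w2 = w1 \/ Y = (Y /\ X) \/ Y
w3 = w2 /\ w1 = ((Y /\ X) \/ Y) /\ (Y /\ X)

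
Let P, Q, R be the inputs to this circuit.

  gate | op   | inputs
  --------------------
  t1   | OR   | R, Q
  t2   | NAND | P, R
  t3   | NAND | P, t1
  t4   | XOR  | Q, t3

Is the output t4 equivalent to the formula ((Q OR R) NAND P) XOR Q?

t1 = R OR Q
t3 = P NAND t1 = P NAND (R OR Q)
t4 = Q XOR t3 = Q XOR (P NAND (R OR Q))
At P=0, Q=1, R=0: circuit gives 0, formula gives 0.
At P=0, Q=0, R=0: circuit gives 1, formula gives 1.
Agrees on all 8 inputs.

Yes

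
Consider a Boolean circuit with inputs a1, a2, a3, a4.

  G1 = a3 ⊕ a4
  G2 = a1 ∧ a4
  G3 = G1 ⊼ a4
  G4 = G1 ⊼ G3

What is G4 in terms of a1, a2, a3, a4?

(a3 ⊕ a4) ⊼ ((a3 ⊕ a4) ⊼ a4)

G1 = a3 ⊕ a4
G3 = G1 ⊼ a4 = (a3 ⊕ a4) ⊼ a4
G4 = G1 ⊼ G3 = (a3 ⊕ a4) ⊼ ((a3 ⊕ a4) ⊼ a4)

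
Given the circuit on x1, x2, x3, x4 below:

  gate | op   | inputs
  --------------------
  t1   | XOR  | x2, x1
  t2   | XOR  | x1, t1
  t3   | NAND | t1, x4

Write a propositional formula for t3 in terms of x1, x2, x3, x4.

t1 = x2 XOR x1
t3 = t1 NAND x4 = (x2 XOR x1) NAND x4

(x2 XOR x1) NAND x4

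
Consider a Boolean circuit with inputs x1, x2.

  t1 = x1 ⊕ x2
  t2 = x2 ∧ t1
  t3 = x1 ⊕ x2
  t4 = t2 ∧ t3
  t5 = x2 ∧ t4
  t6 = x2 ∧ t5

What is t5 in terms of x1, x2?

x2 ∧ ((x2 ∧ (x1 ⊕ x2)) ∧ (x1 ⊕ x2))

t1 = x1 ⊕ x2
t2 = x2 ∧ t1 = x2 ∧ (x1 ⊕ x2)
t3 = x1 ⊕ x2
t4 = t2 ∧ t3 = (x2 ∧ (x1 ⊕ x2)) ∧ (x1 ⊕ x2)
t5 = x2 ∧ t4 = x2 ∧ ((x2 ∧ (x1 ⊕ x2)) ∧ (x1 ⊕ x2))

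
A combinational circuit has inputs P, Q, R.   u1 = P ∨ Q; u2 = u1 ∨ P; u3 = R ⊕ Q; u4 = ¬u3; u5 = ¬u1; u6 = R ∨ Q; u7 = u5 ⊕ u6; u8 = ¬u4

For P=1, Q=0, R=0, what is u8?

u3 = 0 ⊕ 0 = 0
u4 = ¬0 = 1
u8 = ¬1 = 0

0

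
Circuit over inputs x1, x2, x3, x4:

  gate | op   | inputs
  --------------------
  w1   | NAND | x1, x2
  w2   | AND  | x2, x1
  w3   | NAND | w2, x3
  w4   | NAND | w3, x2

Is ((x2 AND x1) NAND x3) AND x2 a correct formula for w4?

w2 = x2 AND x1
w3 = w2 NAND x3 = (x2 AND x1) NAND x3
w4 = w3 NAND x2 = ((x2 AND x1) NAND x3) NAND x2
At x1=0, x2=0, x3=0, x4=0: circuit gives 1, formula gives 0.

No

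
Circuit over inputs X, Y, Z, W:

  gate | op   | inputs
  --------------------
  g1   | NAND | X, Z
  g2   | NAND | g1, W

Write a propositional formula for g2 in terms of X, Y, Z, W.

(X NAND Z) NAND W

g1 = X NAND Z
g2 = g1 NAND W = (X NAND Z) NAND W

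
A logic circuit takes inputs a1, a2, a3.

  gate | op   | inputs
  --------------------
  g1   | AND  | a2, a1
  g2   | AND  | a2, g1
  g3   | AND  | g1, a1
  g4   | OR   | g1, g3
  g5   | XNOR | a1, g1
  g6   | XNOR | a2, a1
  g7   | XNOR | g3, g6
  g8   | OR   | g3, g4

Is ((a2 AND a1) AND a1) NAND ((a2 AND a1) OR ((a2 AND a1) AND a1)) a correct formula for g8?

g1 = a2 AND a1
g3 = g1 AND a1 = (a2 AND a1) AND a1
g4 = g1 OR g3 = (a2 AND a1) OR ((a2 AND a1) AND a1)
g8 = g3 OR g4 = ((a2 AND a1) AND a1) OR ((a2 AND a1) OR ((a2 AND a1) AND a1))
At a1=0, a2=0, a3=0: circuit gives 0, formula gives 1.

No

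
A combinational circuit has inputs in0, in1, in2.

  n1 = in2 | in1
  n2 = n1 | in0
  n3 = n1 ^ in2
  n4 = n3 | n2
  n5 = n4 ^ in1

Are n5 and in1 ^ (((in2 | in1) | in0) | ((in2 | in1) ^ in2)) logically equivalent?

n1 = in2 | in1
n2 = n1 | in0 = (in2 | in1) | in0
n3 = n1 ^ in2 = (in2 | in1) ^ in2
n4 = n3 | n2 = ((in2 | in1) ^ in2) | ((in2 | in1) | in0)
n5 = n4 ^ in1 = (((in2 | in1) ^ in2) | ((in2 | in1) | in0)) ^ in1
At in0=0, in1=0, in2=0: circuit gives 0, formula gives 0.
At in0=0, in1=0, in2=1: circuit gives 1, formula gives 1.
Agrees on all 8 inputs.

Yes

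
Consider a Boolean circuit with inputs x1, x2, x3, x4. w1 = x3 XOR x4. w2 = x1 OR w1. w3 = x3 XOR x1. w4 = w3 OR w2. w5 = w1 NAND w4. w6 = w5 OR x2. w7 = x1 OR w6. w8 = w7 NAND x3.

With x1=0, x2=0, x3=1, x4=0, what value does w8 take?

1

w1 = 1 XOR 0 = 1
w2 = 0 OR 1 = 1
w3 = 1 XOR 0 = 1
w4 = 1 OR 1 = 1
w5 = 1 NAND 1 = 0
w6 = 0 OR 0 = 0
w7 = 0 OR 0 = 0
w8 = 0 NAND 1 = 1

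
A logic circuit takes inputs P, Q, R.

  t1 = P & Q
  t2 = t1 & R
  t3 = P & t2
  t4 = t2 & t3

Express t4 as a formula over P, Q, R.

((P & Q) & R) & (P & ((P & Q) & R))

t1 = P & Q
t2 = t1 & R = (P & Q) & R
t3 = P & t2 = P & ((P & Q) & R)
t4 = t2 & t3 = ((P & Q) & R) & (P & ((P & Q) & R))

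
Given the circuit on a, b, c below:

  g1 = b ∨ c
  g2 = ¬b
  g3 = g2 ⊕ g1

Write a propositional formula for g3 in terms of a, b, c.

g1 = b ∨ c
g2 = ¬b
g3 = g2 ⊕ g1 = ¬b ⊕ (b ∨ c)

¬b ⊕ (b ∨ c)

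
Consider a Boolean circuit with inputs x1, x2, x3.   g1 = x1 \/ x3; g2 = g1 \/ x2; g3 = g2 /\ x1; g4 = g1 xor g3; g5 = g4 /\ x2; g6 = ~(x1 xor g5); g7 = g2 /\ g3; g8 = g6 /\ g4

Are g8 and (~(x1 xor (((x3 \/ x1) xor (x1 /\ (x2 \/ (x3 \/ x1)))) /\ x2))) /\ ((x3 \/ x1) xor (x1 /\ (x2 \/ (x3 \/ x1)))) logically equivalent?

g1 = x1 \/ x3
g2 = g1 \/ x2 = (x1 \/ x3) \/ x2
g3 = g2 /\ x1 = ((x1 \/ x3) \/ x2) /\ x1
g4 = g1 xor g3 = (x1 \/ x3) xor (((x1 \/ x3) \/ x2) /\ x1)
g5 = g4 /\ x2 = ((x1 \/ x3) xor (((x1 \/ x3) \/ x2) /\ x1)) /\ x2
g6 = ~(x1 xor g5) = ~(x1 xor (((x1 \/ x3) xor (((x1 \/ x3) \/ x2) /\ x1)) /\ x2))
g8 = g6 /\ g4 = (~(x1 xor (((x1 \/ x3) xor (((x1 \/ x3) \/ x2) /\ x1)) /\ x2))) /\ ((x1 \/ x3) xor (((x1 \/ x3) \/ x2) /\ x1))
At x1=0, x2=0, x3=0: circuit gives 0, formula gives 0.
At x1=0, x2=0, x3=1: circuit gives 1, formula gives 1.
Agrees on all 8 inputs.

Yes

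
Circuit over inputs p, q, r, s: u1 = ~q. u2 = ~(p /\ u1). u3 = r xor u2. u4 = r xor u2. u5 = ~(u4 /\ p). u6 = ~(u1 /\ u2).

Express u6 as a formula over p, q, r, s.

u1 = ~q
u2 = ~(p /\ u1) = ~(p /\ ~q)
u6 = ~(u1 /\ u2) = ~(~q /\ (~(p /\ ~q)))

~(~q /\ (~(p /\ ~q)))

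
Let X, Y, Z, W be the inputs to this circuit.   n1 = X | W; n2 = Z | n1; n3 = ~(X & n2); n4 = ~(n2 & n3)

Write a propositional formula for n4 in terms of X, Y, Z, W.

n1 = X | W
n2 = Z | n1 = Z | (X | W)
n3 = ~(X & n2) = ~(X & (Z | (X | W)))
n4 = ~(n2 & n3) = ~((Z | (X | W)) & (~(X & (Z | (X | W)))))

~((Z | (X | W)) & (~(X & (Z | (X | W)))))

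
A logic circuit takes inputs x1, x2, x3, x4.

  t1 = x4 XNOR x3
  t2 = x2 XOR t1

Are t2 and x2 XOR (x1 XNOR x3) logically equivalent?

No

t1 = x4 XNOR x3
t2 = x2 XOR t1 = x2 XOR (x4 XNOR x3)
At x1=0, x2=0, x3=0, x4=1: circuit gives 0, formula gives 1.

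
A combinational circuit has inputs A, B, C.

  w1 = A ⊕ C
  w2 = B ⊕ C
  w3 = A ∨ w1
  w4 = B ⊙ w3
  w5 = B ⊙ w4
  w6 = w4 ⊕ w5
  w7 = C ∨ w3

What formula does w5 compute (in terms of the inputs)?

w1 = A ⊕ C
w3 = A ∨ w1 = A ∨ (A ⊕ C)
w4 = B ⊙ w3 = B ⊙ (A ∨ (A ⊕ C))
w5 = B ⊙ w4 = B ⊙ (B ⊙ (A ∨ (A ⊕ C)))

B ⊙ (B ⊙ (A ∨ (A ⊕ C)))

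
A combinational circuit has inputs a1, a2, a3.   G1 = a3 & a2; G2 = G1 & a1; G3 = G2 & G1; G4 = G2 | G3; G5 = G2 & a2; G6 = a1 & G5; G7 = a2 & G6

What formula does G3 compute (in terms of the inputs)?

((a3 & a2) & a1) & (a3 & a2)

G1 = a3 & a2
G2 = G1 & a1 = (a3 & a2) & a1
G3 = G2 & G1 = ((a3 & a2) & a1) & (a3 & a2)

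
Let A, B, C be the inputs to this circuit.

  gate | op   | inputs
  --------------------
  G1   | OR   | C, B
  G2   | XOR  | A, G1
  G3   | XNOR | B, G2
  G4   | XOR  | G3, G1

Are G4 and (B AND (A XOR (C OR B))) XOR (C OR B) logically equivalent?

G1 = C OR B
G2 = A XOR G1 = A XOR (C OR B)
G3 = B XNOR G2 = B XNOR (A XOR (C OR B))
G4 = G3 XOR G1 = (B XNOR (A XOR (C OR B))) XOR (C OR B)
At A=0, B=0, C=0: circuit gives 1, formula gives 0.

No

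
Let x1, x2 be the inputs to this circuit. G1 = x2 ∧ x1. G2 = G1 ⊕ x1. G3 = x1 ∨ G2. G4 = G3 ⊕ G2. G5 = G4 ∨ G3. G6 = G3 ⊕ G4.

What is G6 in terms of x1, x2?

G1 = x2 ∧ x1
G2 = G1 ⊕ x1 = (x2 ∧ x1) ⊕ x1
G3 = x1 ∨ G2 = x1 ∨ ((x2 ∧ x1) ⊕ x1)
G4 = G3 ⊕ G2 = (x1 ∨ ((x2 ∧ x1) ⊕ x1)) ⊕ ((x2 ∧ x1) ⊕ x1)
G6 = G3 ⊕ G4 = (x1 ∨ ((x2 ∧ x1) ⊕ x1)) ⊕ ((x1 ∨ ((x2 ∧ x1) ⊕ x1)) ⊕ ((x2 ∧ x1) ⊕ x1))

(x1 ∨ ((x2 ∧ x1) ⊕ x1)) ⊕ ((x1 ∨ ((x2 ∧ x1) ⊕ x1)) ⊕ ((x2 ∧ x1) ⊕ x1))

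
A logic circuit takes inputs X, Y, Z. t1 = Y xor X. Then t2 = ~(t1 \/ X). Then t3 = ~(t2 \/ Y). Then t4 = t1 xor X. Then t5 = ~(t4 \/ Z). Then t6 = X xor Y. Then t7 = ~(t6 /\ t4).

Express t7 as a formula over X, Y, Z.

~((X xor Y) /\ ((Y xor X) xor X))

t1 = Y xor X
t4 = t1 xor X = (Y xor X) xor X
t6 = X xor Y
t7 = ~(t6 /\ t4) = ~((X xor Y) /\ ((Y xor X) xor X))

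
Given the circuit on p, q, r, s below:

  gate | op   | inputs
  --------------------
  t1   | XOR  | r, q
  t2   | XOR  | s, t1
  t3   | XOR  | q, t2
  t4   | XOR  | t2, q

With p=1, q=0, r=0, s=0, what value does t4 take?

t1 = 0 XOR 0 = 0
t2 = 0 XOR 0 = 0
t4 = 0 XOR 0 = 0

0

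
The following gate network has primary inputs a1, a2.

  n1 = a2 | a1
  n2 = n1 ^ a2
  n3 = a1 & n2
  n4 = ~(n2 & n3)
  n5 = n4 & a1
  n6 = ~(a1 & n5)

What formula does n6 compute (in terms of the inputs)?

~(a1 & ((~(((a2 | a1) ^ a2) & (a1 & ((a2 | a1) ^ a2)))) & a1))

n1 = a2 | a1
n2 = n1 ^ a2 = (a2 | a1) ^ a2
n3 = a1 & n2 = a1 & ((a2 | a1) ^ a2)
n4 = ~(n2 & n3) = ~(((a2 | a1) ^ a2) & (a1 & ((a2 | a1) ^ a2)))
n5 = n4 & a1 = (~(((a2 | a1) ^ a2) & (a1 & ((a2 | a1) ^ a2)))) & a1
n6 = ~(a1 & n5) = ~(a1 & ((~(((a2 | a1) ^ a2) & (a1 & ((a2 | a1) ^ a2)))) & a1))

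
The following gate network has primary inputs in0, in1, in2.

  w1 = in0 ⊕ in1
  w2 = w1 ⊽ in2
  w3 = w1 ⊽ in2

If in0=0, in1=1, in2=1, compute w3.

w1 = 0 ⊕ 1 = 1
w3 = 1 ⊽ 1 = 0

0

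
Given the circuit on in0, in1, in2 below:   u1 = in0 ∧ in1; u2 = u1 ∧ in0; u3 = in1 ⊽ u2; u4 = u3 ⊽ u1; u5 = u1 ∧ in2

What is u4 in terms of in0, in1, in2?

(in1 ⊽ ((in0 ∧ in1) ∧ in0)) ⊽ (in0 ∧ in1)

u1 = in0 ∧ in1
u2 = u1 ∧ in0 = (in0 ∧ in1) ∧ in0
u3 = in1 ⊽ u2 = in1 ⊽ ((in0 ∧ in1) ∧ in0)
u4 = u3 ⊽ u1 = (in1 ⊽ ((in0 ∧ in1) ∧ in0)) ⊽ (in0 ∧ in1)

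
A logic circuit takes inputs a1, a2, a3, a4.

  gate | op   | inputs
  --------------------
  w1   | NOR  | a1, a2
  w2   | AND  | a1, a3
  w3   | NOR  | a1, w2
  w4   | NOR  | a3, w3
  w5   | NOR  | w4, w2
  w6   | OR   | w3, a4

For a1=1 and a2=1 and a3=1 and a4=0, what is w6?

w2 = 1 AND 1 = 1
w3 = 1 NOR 1 = 0
w6 = 0 OR 0 = 0

0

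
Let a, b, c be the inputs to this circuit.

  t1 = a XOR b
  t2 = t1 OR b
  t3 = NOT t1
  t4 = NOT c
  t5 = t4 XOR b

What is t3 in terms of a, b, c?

NOT (a XOR b)

t1 = a XOR b
t3 = NOT t1 = NOT (a XOR b)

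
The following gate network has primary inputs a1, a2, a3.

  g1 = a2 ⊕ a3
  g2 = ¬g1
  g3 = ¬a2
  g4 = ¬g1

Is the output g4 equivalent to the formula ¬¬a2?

No

g1 = a2 ⊕ a3
g4 = ¬g1 = ¬(a2 ⊕ a3)
At a1=0, a2=0, a3=0: circuit gives 1, formula gives 0.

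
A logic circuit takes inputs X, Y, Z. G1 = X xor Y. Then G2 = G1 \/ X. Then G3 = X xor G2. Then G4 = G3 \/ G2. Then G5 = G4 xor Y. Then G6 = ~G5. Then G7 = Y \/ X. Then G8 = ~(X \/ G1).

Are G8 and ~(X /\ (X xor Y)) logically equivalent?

G1 = X xor Y
G8 = ~(X \/ G1) = ~(X \/ (X xor Y))
At X=0, Y=1, Z=0: circuit gives 0, formula gives 1.

No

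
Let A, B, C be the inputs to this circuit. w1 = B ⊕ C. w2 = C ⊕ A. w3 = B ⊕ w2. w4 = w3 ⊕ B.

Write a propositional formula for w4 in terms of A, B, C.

w2 = C ⊕ A
w3 = B ⊕ w2 = B ⊕ (C ⊕ A)
w4 = w3 ⊕ B = (B ⊕ (C ⊕ A)) ⊕ B

(B ⊕ (C ⊕ A)) ⊕ B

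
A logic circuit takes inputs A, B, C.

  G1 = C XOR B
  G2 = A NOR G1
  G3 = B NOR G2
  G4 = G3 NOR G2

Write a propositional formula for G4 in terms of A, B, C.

G1 = C XOR B
G2 = A NOR G1 = A NOR (C XOR B)
G3 = B NOR G2 = B NOR (A NOR (C XOR B))
G4 = G3 NOR G2 = (B NOR (A NOR (C XOR B))) NOR (A NOR (C XOR B))

(B NOR (A NOR (C XOR B))) NOR (A NOR (C XOR B))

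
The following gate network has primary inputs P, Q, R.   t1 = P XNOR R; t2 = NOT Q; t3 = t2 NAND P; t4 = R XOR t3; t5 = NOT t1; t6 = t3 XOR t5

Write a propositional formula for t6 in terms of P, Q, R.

t1 = P XNOR R
t2 = NOT Q
t3 = t2 NAND P = NOT Q NAND P
t5 = NOT t1 = NOT (P XNOR R)
t6 = t3 XOR t5 = (NOT Q NAND P) XOR NOT (P XNOR R)

(NOT Q NAND P) XOR NOT (P XNOR R)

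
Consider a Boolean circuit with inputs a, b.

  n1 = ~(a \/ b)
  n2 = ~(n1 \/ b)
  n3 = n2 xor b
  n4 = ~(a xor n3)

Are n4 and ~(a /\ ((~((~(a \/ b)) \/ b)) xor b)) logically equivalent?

No

n1 = ~(a \/ b)
n2 = ~(n1 \/ b) = ~((~(a \/ b)) \/ b)
n3 = n2 xor b = (~((~(a \/ b)) \/ b)) xor b
n4 = ~(a xor n3) = ~(a xor ((~((~(a \/ b)) \/ b)) xor b))
At a=0, b=1: circuit gives 0, formula gives 1.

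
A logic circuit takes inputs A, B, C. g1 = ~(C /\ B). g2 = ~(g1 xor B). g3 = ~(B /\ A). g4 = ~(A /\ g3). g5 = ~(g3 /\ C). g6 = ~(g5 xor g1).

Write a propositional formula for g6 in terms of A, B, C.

g1 = ~(C /\ B)
g3 = ~(B /\ A)
g5 = ~(g3 /\ C) = ~((~(B /\ A)) /\ C)
g6 = ~(g5 xor g1) = ~((~((~(B /\ A)) /\ C)) xor (~(C /\ B)))

~((~((~(B /\ A)) /\ C)) xor (~(C /\ B)))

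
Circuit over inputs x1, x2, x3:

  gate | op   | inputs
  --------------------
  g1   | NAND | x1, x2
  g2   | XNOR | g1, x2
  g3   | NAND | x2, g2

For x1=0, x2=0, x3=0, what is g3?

1

g1 = 0 NAND 0 = 1
g2 = 1 XNOR 0 = 0
g3 = 0 NAND 0 = 1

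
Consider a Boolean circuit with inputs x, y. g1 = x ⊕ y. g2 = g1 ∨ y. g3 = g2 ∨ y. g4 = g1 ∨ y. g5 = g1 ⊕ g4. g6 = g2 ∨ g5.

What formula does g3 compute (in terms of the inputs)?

((x ⊕ y) ∨ y) ∨ y

g1 = x ⊕ y
g2 = g1 ∨ y = (x ⊕ y) ∨ y
g3 = g2 ∨ y = ((x ⊕ y) ∨ y) ∨ y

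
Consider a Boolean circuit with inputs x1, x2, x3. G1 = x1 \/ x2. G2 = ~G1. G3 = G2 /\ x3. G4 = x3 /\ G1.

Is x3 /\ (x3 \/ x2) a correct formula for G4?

G1 = x1 \/ x2
G4 = x3 /\ G1 = x3 /\ (x1 \/ x2)
At x1=0, x2=0, x3=1: circuit gives 0, formula gives 1.

No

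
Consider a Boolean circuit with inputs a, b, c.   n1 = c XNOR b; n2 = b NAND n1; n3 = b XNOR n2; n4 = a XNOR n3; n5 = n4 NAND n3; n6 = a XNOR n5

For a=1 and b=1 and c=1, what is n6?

1

n1 = 1 XNOR 1 = 1
n2 = 1 NAND 1 = 0
n3 = 1 XNOR 0 = 0
n4 = 1 XNOR 0 = 0
n5 = 0 NAND 0 = 1
n6 = 1 XNOR 1 = 1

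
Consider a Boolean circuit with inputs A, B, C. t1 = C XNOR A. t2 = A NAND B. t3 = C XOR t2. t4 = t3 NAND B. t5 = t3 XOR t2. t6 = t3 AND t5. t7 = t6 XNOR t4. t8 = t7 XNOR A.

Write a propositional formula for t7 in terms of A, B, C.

((C XOR (A NAND B)) AND ((C XOR (A NAND B)) XOR (A NAND B))) XNOR ((C XOR (A NAND B)) NAND B)

t2 = A NAND B
t3 = C XOR t2 = C XOR (A NAND B)
t4 = t3 NAND B = (C XOR (A NAND B)) NAND B
t5 = t3 XOR t2 = (C XOR (A NAND B)) XOR (A NAND B)
t6 = t3 AND t5 = (C XOR (A NAND B)) AND ((C XOR (A NAND B)) XOR (A NAND B))
t7 = t6 XNOR t4 = ((C XOR (A NAND B)) AND ((C XOR (A NAND B)) XOR (A NAND B))) XNOR ((C XOR (A NAND B)) NAND B)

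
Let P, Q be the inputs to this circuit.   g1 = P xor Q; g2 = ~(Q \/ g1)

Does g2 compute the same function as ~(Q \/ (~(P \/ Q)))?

g1 = P xor Q
g2 = ~(Q \/ g1) = ~(Q \/ (P xor Q))
At P=0, Q=0: circuit gives 1, formula gives 0.

No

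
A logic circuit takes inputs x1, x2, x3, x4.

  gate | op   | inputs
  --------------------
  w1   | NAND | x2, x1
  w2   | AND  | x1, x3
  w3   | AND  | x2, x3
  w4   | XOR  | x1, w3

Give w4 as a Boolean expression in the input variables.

w3 = x2 AND x3
w4 = x1 XOR w3 = x1 XOR (x2 AND x3)

x1 XOR (x2 AND x3)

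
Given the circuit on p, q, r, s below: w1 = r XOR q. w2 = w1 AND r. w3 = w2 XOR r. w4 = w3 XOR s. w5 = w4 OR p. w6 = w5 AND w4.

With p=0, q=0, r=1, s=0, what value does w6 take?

w1 = 1 XOR 0 = 1
w2 = 1 AND 1 = 1
w3 = 1 XOR 1 = 0
w4 = 0 XOR 0 = 0
w5 = 0 OR 0 = 0
w6 = 0 AND 0 = 0

0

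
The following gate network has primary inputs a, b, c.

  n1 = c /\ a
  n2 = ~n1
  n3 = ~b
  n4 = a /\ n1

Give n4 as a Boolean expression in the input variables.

n1 = c /\ a
n4 = a /\ n1 = a /\ (c /\ a)

a /\ (c /\ a)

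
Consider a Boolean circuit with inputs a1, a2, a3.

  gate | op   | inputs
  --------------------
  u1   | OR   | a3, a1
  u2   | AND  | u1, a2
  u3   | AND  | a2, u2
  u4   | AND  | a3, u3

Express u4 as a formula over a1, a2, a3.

a3 AND (a2 AND ((a3 OR a1) AND a2))

u1 = a3 OR a1
u2 = u1 AND a2 = (a3 OR a1) AND a2
u3 = a2 AND u2 = a2 AND ((a3 OR a1) AND a2)
u4 = a3 AND u3 = a3 AND (a2 AND ((a3 OR a1) AND a2))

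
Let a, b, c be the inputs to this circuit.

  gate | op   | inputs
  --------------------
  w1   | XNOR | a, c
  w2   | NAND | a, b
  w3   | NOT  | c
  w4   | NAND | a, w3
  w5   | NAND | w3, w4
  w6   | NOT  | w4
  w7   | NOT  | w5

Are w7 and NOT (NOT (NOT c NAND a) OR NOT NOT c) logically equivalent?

Yes

w3 = NOT c
w4 = a NAND w3 = a NAND NOT c
w5 = w3 NAND w4 = NOT c NAND (a NAND NOT c)
w7 = NOT w5 = NOT (NOT c NAND (a NAND NOT c))
At a=0, b=0, c=1: circuit gives 0, formula gives 0.
At a=0, b=0, c=0: circuit gives 1, formula gives 1.
Agrees on all 8 inputs.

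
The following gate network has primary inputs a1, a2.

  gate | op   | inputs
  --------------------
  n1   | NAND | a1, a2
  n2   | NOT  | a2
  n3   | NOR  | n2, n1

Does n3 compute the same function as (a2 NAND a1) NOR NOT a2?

n1 = a1 NAND a2
n2 = NOT a2
n3 = n2 NOR n1 = NOT a2 NOR (a1 NAND a2)
At a1=0, a2=0: circuit gives 0, formula gives 0.
At a1=1, a2=1: circuit gives 1, formula gives 1.
Agrees on all 4 inputs.

Yes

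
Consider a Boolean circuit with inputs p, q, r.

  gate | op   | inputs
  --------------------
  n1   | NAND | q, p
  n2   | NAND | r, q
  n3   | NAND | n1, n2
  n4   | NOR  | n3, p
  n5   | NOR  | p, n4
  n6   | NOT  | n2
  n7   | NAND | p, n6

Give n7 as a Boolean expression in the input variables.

n2 = r NAND q
n6 = NOT n2 = NOT (r NAND q)
n7 = p NAND n6 = p NAND NOT (r NAND q)

p NAND NOT (r NAND q)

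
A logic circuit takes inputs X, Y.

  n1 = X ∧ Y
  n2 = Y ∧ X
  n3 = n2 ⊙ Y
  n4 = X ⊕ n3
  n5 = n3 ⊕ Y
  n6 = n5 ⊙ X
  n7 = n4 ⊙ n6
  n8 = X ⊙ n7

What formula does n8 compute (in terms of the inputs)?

n2 = Y ∧ X
n3 = n2 ⊙ Y = (Y ∧ X) ⊙ Y
n4 = X ⊕ n3 = X ⊕ ((Y ∧ X) ⊙ Y)
n5 = n3 ⊕ Y = ((Y ∧ X) ⊙ Y) ⊕ Y
n6 = n5 ⊙ X = (((Y ∧ X) ⊙ Y) ⊕ Y) ⊙ X
n7 = n4 ⊙ n6 = (X ⊕ ((Y ∧ X) ⊙ Y)) ⊙ ((((Y ∧ X) ⊙ Y) ⊕ Y) ⊙ X)
n8 = X ⊙ n7 = X ⊙ ((X ⊕ ((Y ∧ X) ⊙ Y)) ⊙ ((((Y ∧ X) ⊙ Y) ⊕ Y) ⊙ X))

X ⊙ ((X ⊕ ((Y ∧ X) ⊙ Y)) ⊙ ((((Y ∧ X) ⊙ Y) ⊕ Y) ⊙ X))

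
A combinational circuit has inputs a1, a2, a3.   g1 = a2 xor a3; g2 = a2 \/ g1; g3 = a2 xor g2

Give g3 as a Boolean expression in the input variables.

a2 xor (a2 \/ (a2 xor a3))

g1 = a2 xor a3
g2 = a2 \/ g1 = a2 \/ (a2 xor a3)
g3 = a2 xor g2 = a2 xor (a2 \/ (a2 xor a3))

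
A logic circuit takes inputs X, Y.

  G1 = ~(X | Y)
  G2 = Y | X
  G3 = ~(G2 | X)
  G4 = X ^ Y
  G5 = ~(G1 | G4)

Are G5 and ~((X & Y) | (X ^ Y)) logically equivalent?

G1 = ~(X | Y)
G4 = X ^ Y
G5 = ~(G1 | G4) = ~((~(X | Y)) | (X ^ Y))
At X=0, Y=0: circuit gives 0, formula gives 1.

No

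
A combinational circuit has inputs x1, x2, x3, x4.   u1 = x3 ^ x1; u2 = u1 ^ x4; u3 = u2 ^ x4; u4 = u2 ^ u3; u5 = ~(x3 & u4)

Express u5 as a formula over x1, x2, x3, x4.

~(x3 & (((x3 ^ x1) ^ x4) ^ (((x3 ^ x1) ^ x4) ^ x4)))

u1 = x3 ^ x1
u2 = u1 ^ x4 = (x3 ^ x1) ^ x4
u3 = u2 ^ x4 = ((x3 ^ x1) ^ x4) ^ x4
u4 = u2 ^ u3 = ((x3 ^ x1) ^ x4) ^ (((x3 ^ x1) ^ x4) ^ x4)
u5 = ~(x3 & u4) = ~(x3 & (((x3 ^ x1) ^ x4) ^ (((x3 ^ x1) ^ x4) ^ x4)))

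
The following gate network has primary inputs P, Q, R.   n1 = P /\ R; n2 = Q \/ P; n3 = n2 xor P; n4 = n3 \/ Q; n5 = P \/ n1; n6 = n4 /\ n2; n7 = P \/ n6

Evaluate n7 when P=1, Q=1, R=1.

1

n2 = 1 \/ 1 = 1
n3 = 1 xor 1 = 0
n4 = 0 \/ 1 = 1
n6 = 1 /\ 1 = 1
n7 = 1 \/ 1 = 1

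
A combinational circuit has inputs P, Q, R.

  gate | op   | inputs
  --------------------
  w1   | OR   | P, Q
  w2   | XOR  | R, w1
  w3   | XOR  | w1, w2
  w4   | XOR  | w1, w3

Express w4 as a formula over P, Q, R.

(P OR Q) XOR ((P OR Q) XOR (R XOR (P OR Q)))

w1 = P OR Q
w2 = R XOR w1 = R XOR (P OR Q)
w3 = w1 XOR w2 = (P OR Q) XOR (R XOR (P OR Q))
w4 = w1 XOR w3 = (P OR Q) XOR ((P OR Q) XOR (R XOR (P OR Q)))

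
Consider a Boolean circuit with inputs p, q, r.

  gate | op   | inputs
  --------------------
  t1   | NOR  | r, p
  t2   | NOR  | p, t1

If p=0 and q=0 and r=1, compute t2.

t1 = 1 NOR 0 = 0
t2 = 0 NOR 0 = 1

1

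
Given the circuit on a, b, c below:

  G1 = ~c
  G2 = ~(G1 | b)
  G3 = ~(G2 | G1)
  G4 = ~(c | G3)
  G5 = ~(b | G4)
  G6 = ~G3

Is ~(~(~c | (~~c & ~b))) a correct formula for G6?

Yes

G1 = ~c
G2 = ~(G1 | b) = ~(~c | b)
G3 = ~(G2 | G1) = ~((~(~c | b)) | ~c)
G6 = ~G3 = ~(~((~(~c | b)) | ~c))
At a=0, b=1, c=1: circuit gives 0, formula gives 0.
At a=0, b=0, c=0: circuit gives 1, formula gives 1.
Agrees on all 8 inputs.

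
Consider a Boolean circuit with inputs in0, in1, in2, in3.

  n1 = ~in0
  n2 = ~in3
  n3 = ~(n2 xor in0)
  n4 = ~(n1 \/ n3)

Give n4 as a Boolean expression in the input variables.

n1 = ~in0
n2 = ~in3
n3 = ~(n2 xor in0) = ~(~in3 xor in0)
n4 = ~(n1 \/ n3) = ~(~in0 \/ (~(~in3 xor in0)))

~(~in0 \/ (~(~in3 xor in0)))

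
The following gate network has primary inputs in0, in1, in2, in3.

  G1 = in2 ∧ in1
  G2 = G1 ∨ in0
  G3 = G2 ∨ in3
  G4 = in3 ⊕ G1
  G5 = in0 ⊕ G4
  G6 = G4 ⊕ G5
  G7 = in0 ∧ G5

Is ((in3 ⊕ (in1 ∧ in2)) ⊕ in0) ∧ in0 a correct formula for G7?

Yes

G1 = in2 ∧ in1
G4 = in3 ⊕ G1 = in3 ⊕ (in2 ∧ in1)
G5 = in0 ⊕ G4 = in0 ⊕ (in3 ⊕ (in2 ∧ in1))
G7 = in0 ∧ G5 = in0 ∧ (in0 ⊕ (in3 ⊕ (in2 ∧ in1)))
At in0=0, in1=0, in2=0, in3=0: circuit gives 0, formula gives 0.
At in0=1, in1=0, in2=0, in3=0: circuit gives 1, formula gives 1.
Agrees on all 16 inputs.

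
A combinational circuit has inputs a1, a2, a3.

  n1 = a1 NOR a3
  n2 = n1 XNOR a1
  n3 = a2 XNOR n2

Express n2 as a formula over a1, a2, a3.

n1 = a1 NOR a3
n2 = n1 XNOR a1 = (a1 NOR a3) XNOR a1

(a1 NOR a3) XNOR a1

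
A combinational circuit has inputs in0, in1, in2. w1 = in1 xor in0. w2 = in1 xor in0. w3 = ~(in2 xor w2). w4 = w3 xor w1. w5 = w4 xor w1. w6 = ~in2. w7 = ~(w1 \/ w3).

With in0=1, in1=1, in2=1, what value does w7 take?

1

w1 = 1 xor 1 = 0
w2 = 1 xor 1 = 0
w3 = ~(1 xor 0) = 0
w7 = ~(0 \/ 0) = 1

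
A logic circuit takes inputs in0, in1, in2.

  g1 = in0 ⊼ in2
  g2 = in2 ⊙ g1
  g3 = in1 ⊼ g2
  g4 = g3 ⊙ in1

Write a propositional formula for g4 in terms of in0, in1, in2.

(in1 ⊼ (in2 ⊙ (in0 ⊼ in2))) ⊙ in1

g1 = in0 ⊼ in2
g2 = in2 ⊙ g1 = in2 ⊙ (in0 ⊼ in2)
g3 = in1 ⊼ g2 = in1 ⊼ (in2 ⊙ (in0 ⊼ in2))
g4 = g3 ⊙ in1 = (in1 ⊼ (in2 ⊙ (in0 ⊼ in2))) ⊙ in1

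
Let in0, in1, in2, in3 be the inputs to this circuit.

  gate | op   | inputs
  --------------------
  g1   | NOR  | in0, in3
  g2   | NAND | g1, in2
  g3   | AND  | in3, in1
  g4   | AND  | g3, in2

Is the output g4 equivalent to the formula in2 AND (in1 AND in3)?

g3 = in3 AND in1
g4 = g3 AND in2 = (in3 AND in1) AND in2
At in0=0, in1=0, in2=0, in3=0: circuit gives 0, formula gives 0.
At in0=0, in1=1, in2=1, in3=1: circuit gives 1, formula gives 1.
Agrees on all 16 inputs.

Yes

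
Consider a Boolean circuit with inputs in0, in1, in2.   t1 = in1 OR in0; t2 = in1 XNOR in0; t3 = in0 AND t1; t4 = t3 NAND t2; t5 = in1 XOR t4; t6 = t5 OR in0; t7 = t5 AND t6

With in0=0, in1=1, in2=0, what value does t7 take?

0

t1 = 1 OR 0 = 1
t2 = 1 XNOR 0 = 0
t3 = 0 AND 1 = 0
t4 = 0 NAND 0 = 1
t5 = 1 XOR 1 = 0
t6 = 0 OR 0 = 0
t7 = 0 AND 0 = 0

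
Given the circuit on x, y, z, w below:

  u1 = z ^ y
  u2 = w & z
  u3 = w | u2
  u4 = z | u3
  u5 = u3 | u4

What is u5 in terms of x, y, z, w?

(w | (w & z)) | (z | (w | (w & z)))

u2 = w & z
u3 = w | u2 = w | (w & z)
u4 = z | u3 = z | (w | (w & z))
u5 = u3 | u4 = (w | (w & z)) | (z | (w | (w & z)))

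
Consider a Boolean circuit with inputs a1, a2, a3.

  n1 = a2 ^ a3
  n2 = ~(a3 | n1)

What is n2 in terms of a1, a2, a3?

n1 = a2 ^ a3
n2 = ~(a3 | n1) = ~(a3 | (a2 ^ a3))

~(a3 | (a2 ^ a3))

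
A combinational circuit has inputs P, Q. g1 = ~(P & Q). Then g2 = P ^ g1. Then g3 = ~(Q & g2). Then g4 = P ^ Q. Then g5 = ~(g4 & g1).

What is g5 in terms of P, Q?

g1 = ~(P & Q)
g4 = P ^ Q
g5 = ~(g4 & g1) = ~((P ^ Q) & (~(P & Q)))

~((P ^ Q) & (~(P & Q)))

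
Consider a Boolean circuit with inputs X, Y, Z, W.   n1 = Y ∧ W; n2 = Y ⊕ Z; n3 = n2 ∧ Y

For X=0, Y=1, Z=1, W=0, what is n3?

0

n2 = 1 ⊕ 1 = 0
n3 = 0 ∧ 1 = 0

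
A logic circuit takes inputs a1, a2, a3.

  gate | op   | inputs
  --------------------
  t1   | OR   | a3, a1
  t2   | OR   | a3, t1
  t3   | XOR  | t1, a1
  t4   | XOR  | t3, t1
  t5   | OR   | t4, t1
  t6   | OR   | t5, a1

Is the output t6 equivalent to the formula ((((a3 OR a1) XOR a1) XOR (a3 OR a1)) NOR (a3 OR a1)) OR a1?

t1 = a3 OR a1
t3 = t1 XOR a1 = (a3 OR a1) XOR a1
t4 = t3 XOR t1 = ((a3 OR a1) XOR a1) XOR (a3 OR a1)
t5 = t4 OR t1 = (((a3 OR a1) XOR a1) XOR (a3 OR a1)) OR (a3 OR a1)
t6 = t5 OR a1 = ((((a3 OR a1) XOR a1) XOR (a3 OR a1)) OR (a3 OR a1)) OR a1
At a1=0, a2=0, a3=0: circuit gives 0, formula gives 1.

No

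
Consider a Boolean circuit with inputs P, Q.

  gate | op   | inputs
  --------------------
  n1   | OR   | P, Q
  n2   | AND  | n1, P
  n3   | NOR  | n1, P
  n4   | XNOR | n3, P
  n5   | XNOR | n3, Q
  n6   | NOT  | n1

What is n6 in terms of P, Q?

n1 = P OR Q
n6 = NOT n1 = NOT (P OR Q)

NOT (P OR Q)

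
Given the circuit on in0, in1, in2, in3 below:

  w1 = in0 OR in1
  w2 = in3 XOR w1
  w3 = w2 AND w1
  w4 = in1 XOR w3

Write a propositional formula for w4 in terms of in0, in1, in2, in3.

w1 = in0 OR in1
w2 = in3 XOR w1 = in3 XOR (in0 OR in1)
w3 = w2 AND w1 = (in3 XOR (in0 OR in1)) AND (in0 OR in1)
w4 = in1 XOR w3 = in1 XOR ((in3 XOR (in0 OR in1)) AND (in0 OR in1))

in1 XOR ((in3 XOR (in0 OR in1)) AND (in0 OR in1))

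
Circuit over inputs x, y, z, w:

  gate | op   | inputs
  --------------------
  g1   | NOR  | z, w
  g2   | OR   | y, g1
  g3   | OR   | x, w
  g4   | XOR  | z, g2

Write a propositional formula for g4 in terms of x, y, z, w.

z XOR (y OR (z NOR w))

g1 = z NOR w
g2 = y OR g1 = y OR (z NOR w)
g4 = z XOR g2 = z XOR (y OR (z NOR w))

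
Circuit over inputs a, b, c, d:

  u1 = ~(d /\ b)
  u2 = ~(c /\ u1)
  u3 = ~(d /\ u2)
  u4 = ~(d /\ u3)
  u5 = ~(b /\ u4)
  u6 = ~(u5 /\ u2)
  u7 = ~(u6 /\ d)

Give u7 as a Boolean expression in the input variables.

~((~((~(b /\ (~(d /\ (~(d /\ (~(c /\ (~(d /\ b)))))))))) /\ (~(c /\ (~(d /\ b)))))) /\ d)

u1 = ~(d /\ b)
u2 = ~(c /\ u1) = ~(c /\ (~(d /\ b)))
u3 = ~(d /\ u2) = ~(d /\ (~(c /\ (~(d /\ b)))))
u4 = ~(d /\ u3) = ~(d /\ (~(d /\ (~(c /\ (~(d /\ b)))))))
u5 = ~(b /\ u4) = ~(b /\ (~(d /\ (~(d /\ (~(c /\ (~(d /\ b)))))))))
u6 = ~(u5 /\ u2) = ~((~(b /\ (~(d /\ (~(d /\ (~(c /\ (~(d /\ b)))))))))) /\ (~(c /\ (~(d /\ b)))))
u7 = ~(u6 /\ d) = ~((~((~(b /\ (~(d /\ (~(d /\ (~(c /\ (~(d /\ b)))))))))) /\ (~(c /\ (~(d /\ b)))))) /\ d)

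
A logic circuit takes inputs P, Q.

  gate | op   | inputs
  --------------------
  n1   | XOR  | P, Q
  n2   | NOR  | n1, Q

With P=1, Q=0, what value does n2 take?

0

n1 = 1 XOR 0 = 1
n2 = 1 NOR 0 = 0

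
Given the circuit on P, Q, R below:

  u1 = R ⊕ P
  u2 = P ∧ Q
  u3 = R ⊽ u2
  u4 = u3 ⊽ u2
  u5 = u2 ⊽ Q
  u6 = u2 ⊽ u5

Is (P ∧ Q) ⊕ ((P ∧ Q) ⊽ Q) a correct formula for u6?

No

u2 = P ∧ Q
u5 = u2 ⊽ Q = (P ∧ Q) ⊽ Q
u6 = u2 ⊽ u5 = (P ∧ Q) ⊽ ((P ∧ Q) ⊽ Q)
At P=0, Q=0, R=0: circuit gives 0, formula gives 1.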